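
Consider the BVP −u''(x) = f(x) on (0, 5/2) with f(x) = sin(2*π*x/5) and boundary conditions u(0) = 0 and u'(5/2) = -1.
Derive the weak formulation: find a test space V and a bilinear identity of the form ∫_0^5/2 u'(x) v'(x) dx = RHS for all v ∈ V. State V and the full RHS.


V = {v ∈ H^1(0, 5/2) : v(0) = 0} (test functions vanish at x = 0 where u is specified); weak form: ∫_0^5/2 u'v' dx = ∫_0^5/2 (sin(2*π*x/5)) v dx − v(5/2) for all v ∈ V.

Multiply both sides by a test function v and integrate from 0 to 5/2:
  ∫_0^5/2 −u''(x) v(x) dx = ∫_0^5/2 f(x) v(x) dx.
Integrate the LHS by parts once:
  ∫_0^5/2 −u'' v dx = −[u'(x) v(x)]_0^5/2 + ∫_0^5/2 u'(x) v'(x) dx.
Thus ∫_0^5/2 u'(x) v'(x) dx = ∫_0^5/2 f(x) v(x) dx + [u'(x) v(x)]_0^5/2.
Choose V so that boundary terms are either known or forced to vanish.
Mixed BC: u(0) = 0 (Dirichlet) and u'(5/2) = -1 (Neumann). Define V = {v ∈ H^1(0, 5/2) : v(0) = 0}. Then [u' v]_0^5/2 = u'(5/2)·v(5/2) − u'(0)·0 = − v(5/2).
Weak formulation: find u (satisfying any essential BC) such that ∫_0^5/2 u'(x) v'(x) dx = ∫_0^5/2 f v dx − v(5/2) for all v ∈ V (Dirichlet at 0 absorbed into V; Neumann datum at x = 5/2 contributes the boundary term).
Substituting f(x) = sin(2*π*x/5), the right-hand side is ∫_0^5/2 (sin(2*π*x/5)) v dx − v(5/2).


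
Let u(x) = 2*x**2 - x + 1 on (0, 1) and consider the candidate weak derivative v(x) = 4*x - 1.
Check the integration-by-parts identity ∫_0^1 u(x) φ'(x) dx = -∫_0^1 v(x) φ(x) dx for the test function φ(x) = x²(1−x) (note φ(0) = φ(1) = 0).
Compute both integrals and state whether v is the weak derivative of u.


LHS = -7/60, RHS = -7/60. Yes, v = u' weakly.

u(x) = 2*x**2 - x + 1, classical derivative u'(x) = 4*x - 1.
φ(x) = x²(1−x), so φ'(x) = x*(2 - 3*x).
Note φ(0) = φ(1) = 0, so the boundary term u·φ vanishes.
LHS = ∫_0^1 u(x) φ'(x) dx = ∫_0^1 (-6*x^4 + 7*x^3 - 5*x^2 + 2*x) dx. Term by term:
  ∫_0^1 -6*x^4 dx = -6/5;  ∫_0^1 7*x^3 dx = 7/4;  ∫_0^1 -5*x^2 dx = -5/3;
  ∫_0^1 2*x dx = 1.
Sum: -6/5 + 7/4 − 5/3 + 1 = -7/60.
So LHS = -7/60.
∫_0^1 v(x) φ(x) dx = ∫_0^1 (-4*x^4 + 5*x^3 - x^2) dx. Term by term:
  ∫_0^1 -4*x^4 dx = -4/5;  ∫_0^1 5*x^3 dx = 5/4;  ∫_0^1 -x^2 dx = -1/3.
Sum: -4/5 + 5/4 − 1/3 = 7/60.
So RHS = -∫_0^1 v(x) φ(x) dx = -7/60.
LHS = RHS, so the identity holds for this test φ.
Moreover u is smooth here and v(x) = u'(x) = 4*x - 1 pointwise, so the identity holds for every test function. Hence v is the weak derivative of u.


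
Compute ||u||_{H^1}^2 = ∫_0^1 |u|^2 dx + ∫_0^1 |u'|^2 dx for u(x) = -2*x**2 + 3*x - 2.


||u||_{H^1}^2 = 19/5

The H^1 norm (squared) on an interval (0, L) is
  ||u||_{H^1}^2 = ∫_0^L u(x)^2 dx + ∫_0^L u'(x)^2 dx.
Compute u'(x) = 3 - 4*x.
Then u(x)^2 = 4*x**4 - 12*x**3 + 17*x**2 - 12*x + 4 and u'(x)^2 = 16*x**2 - 24*x + 9.
Integrate each monomial from 0 to 1 using ∫_0^1 c·x^n dx = c·1^(n+1)/(n+1):
  ∫_0^1 u(x)^2 dx = ∫_0^1 (4*x^4 - 12*x^3 + 17*x^2 - 12*x + 4) dx. Term by term:
    ∫_0^1 4*x^4 dx = 4/5;  ∫_0^1 -12*x^3 dx = -3;  ∫_0^1 17*x^2 dx = 17/3;
    ∫_0^1 -12*x dx = -6;  ∫_0^1 4 dx = 4.
  Sum: 4/5 − 3 + 17/3 − 6 + 4 = 22/15.
  ∫_0^1 u'(x)^2 dx = ∫_0^1 (16*x^2 - 24*x + 9) dx. Term by term:
    ∫_0^1 16*x^2 dx = 16/3;  ∫_0^1 -24*x dx = -12;  ∫_0^1 9 dx = 9.
  Sum: 16/3 − 12 + 9 = 7/3.
Adding: ||u||_{H^1}^2 = 22/15 + 7/3 = 19/5.


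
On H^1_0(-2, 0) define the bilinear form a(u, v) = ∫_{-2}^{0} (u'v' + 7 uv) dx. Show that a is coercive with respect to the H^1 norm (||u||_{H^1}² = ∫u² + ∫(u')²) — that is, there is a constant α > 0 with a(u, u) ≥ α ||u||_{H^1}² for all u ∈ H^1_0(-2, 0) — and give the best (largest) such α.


α = 1

Coercivity of a(·,·) on H^1_0(-2, 0) means a(u, u) ≥ α ||u||_{H^1}² for every u ∈ H^1_0.
The interval has length L = 2, and Poincaré/coercivity depend only on L. Here a(u, u) = ∫(u')² + (7)·∫u².
Here c = 7 ≥ 1, so a(u,u) = ∫(u')² + c∫u² ≥ ∫(u')² + ∫u² = ||u||_{H^1}², i.e. α = 1 works. No larger α is possible: a(u,u) ≥ α||u||_{H^1}² means (1−α)∫(u')² ≥ (α−c)∫u², and for the modes u_n = sin(nπ(x−x₀)/L) (x₀ the left endpoint) one has ∫u_n²/∫(u_n')² = (L/(nπ))² → 0, so a(u_n,u_n)/||u_n||_{H^1}² → 1. Hence the optimal constant is α = 1.
Therefore α = 1.


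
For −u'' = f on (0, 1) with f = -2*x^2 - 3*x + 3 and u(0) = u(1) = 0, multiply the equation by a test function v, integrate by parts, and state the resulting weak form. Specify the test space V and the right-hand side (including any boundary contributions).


V = H^1_0(0, 1) (so v(0) = v(1) = 0); weak form: ∫_0^1 u'v' dx = ∫_0^1 (-2*x^2 - 3*x + 3) v dx for all v ∈ V.

Multiply both sides by a test function v and integrate from 0 to 1:
  ∫_0^1 −u''(x) v(x) dx = ∫_0^1 f(x) v(x) dx.
Integrate the LHS by parts once:
  ∫_0^1 −u'' v dx = −[u'(x) v(x)]_0^1 + ∫_0^1 u'(x) v'(x) dx.
Thus ∫_0^1 u'(x) v'(x) dx = ∫_0^1 f(x) v(x) dx + [u'(x) v(x)]_0^1.
Choose V so that boundary terms are either known or forced to vanish.
u is Dirichlet: u(0) = u(1) = 0. Let V = H^1_0(0, 1); then v(0) = v(1) = 0, and [u' v]_0^1 = 0.
Weak formulation: find u (satisfying any essential BC) such that ∫_0^1 u'(x) v'(x) dx = ∫_0^1 f v dx for all v ∈ V.
Substituting f(x) = -2*x^2 - 3*x + 3, the right-hand side is ∫_0^1 (-2*x^2 - 3*x + 3) v dx.


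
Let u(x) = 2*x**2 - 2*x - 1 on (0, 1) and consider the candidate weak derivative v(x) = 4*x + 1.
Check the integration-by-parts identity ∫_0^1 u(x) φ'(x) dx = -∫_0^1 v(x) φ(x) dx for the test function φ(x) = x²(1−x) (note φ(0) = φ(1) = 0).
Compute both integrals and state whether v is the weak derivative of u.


LHS = -1/30, RHS = -17/60. No, v is not the weak derivative of u.

u(x) = 2*x**2 - 2*x - 1, classical derivative u'(x) = 4*x - 2.
φ(x) = x²(1−x), so φ'(x) = x*(2 - 3*x).
Note φ(0) = φ(1) = 0, so the boundary term u·φ vanishes.
LHS = ∫_0^1 u(x) φ'(x) dx = ∫_0^1 (-6*x^4 + 10*x^3 - x^2 - 2*x) dx. Term by term:
  ∫_0^1 -6*x^4 dx = -6/5;  ∫_0^1 10*x^3 dx = 5/2;  ∫_0^1 -x^2 dx = -1/3;
  ∫_0^1 -2*x dx = -1.
Sum: -6/5 + 5/2 − 1/3 − 1 = -1/30.
So LHS = -1/30.
∫_0^1 v(x) φ(x) dx = ∫_0^1 (-4*x^4 + 3*x^3 + x^2) dx. Term by term:
  ∫_0^1 -4*x^4 dx = -4/5;  ∫_0^1 3*x^3 dx = 3/4;  ∫_0^1 x^2 dx = 1/3.
Sum: -4/5 + 3/4 + 1/3 = 17/60.
So RHS = -∫_0^1 v(x) φ(x) dx = -17/60.
LHS − RHS = 1/4 ≠ 0, so the identity fails.
(For a valid weak derivative the identity must hold for EVERY test function, in particular this one. The failure shows v is NOT the weak derivative of u.)
Correct weak derivative would be u'(x) = 4*x - 2.


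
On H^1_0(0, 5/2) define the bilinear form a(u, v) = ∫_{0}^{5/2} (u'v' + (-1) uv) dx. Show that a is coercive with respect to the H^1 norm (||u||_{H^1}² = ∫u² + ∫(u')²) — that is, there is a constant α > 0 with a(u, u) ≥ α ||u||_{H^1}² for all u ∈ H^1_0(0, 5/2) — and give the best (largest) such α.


α = (-25 + 4*π^2)/(25 + 4*π^2)

Coercivity of a(·,·) on H^1_0(0, 5/2) means a(u, u) ≥ α ||u||_{H^1}² for every u ∈ H^1_0.
The interval has length L = 5/2, and Poincaré/coercivity depend only on L. Here a(u, u) = ∫(u')² + (-1)·∫u².
Here c = -1 < 0 with |c| < (π/L)² = 4*π^2/25, so coercivity still holds. The condition a(u,u) ≥ α||u||_{H^1}² reads (1−α)∫(u')² ≥ (α−c)∫u². Any admissible α is ≤ 1 (rapidly oscillating u have ∫u²/∫(u')² → 0), and α = 1 would force 0 ≥ (1−c)∫u², impossible since c < 1; so 1−α > 0. By the sharp Poincaré inequality on H^1_0 of an interval of length L, ∫(u')² ≥ (π/L)²∫u² with equality for the first sine mode sin(π(x−x₀)/L) (x₀ the left endpoint), so the inequality holds for all u iff (1−α)(π/L)² ≥ α − c, i.e. α ≤ ((π/L)² + c)/((π/L)² + 1) = (1 + c(L/π)²)/(1 + (L/π)²). (Direct route, valid since c ≤ 0: Poincaré gives c∫u² ≥ c(L/π)²∫(u')², so a(u,u) ≥ (1 + c(L/π)²)∫(u')², while ||u||_{H^1}² ≤ (1 + (L/π)²)∫(u')²; dividing yields the same α.) With (π/L)² = 4*π^2/25 and c = -1, the largest admissible constant is α = ((π/L)² + c)/((π/L)² + 1).
Simplifying, α = (-25 + 4*π^2)/(25 + 4*π^2).


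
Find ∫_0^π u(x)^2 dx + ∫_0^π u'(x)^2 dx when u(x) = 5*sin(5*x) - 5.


||u||_{H^1(0,π)}^2 = -20 + 350*π

u'(x) = 25*cos(5*x).
Expand u² and (u')² and integrate term by term on (0, π), using: for integers n ≥ 1, ∫_0^π sin²(nx) dx = ∫_0^π cos²(nx) dx = π/2; for n ≠ n', ∫_0^π sin(nx)sin(n'x) dx = ∫_0^π cos(nx)cos(n'x) dx = 0; and by product-to-sum, ∫_0^π sin(nx)cos(n'x) dx = ½∫_0^π [sin((n+n')x) + sin((n−n')x)] dx, which is 0 when n+n' is even and 2n/(n²−n'²) when n+n' is odd (it need not vanish on (0, π)). For the constant mode: ∫_0^π 1 dx = π, ∫_0^π cos(nx) dx = 0, ∫_0^π sin(nx) dx = (1−(−1)^n)/n.
  u² squared terms: (-5)²·∫1 dx = 25·π = 25*π;  (5)²·∫sin(5x)² dx = 25·π/2 = 25*π/2.
  u² cross terms: 2·(-5)·(5)·∫1·sin(5x) dx = -50·(2/5) = -20.
  So ∫_0^π u² dx = 25*π + 25*π/2 − 20 = -20 + 75*π/2.
  (u')² squared terms: (25)²·∫cos(5x)² dx = 625·π/2 = 625*π/2.
  So ∫_0^π (u')² dx = 625*π/2.
||u||_{H^1}^2 = (-20 + 75*π/2) + (625*π/2) = -20 + 350*π.


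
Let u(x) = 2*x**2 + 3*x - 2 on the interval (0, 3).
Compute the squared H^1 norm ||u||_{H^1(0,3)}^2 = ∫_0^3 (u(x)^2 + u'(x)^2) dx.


||u||_{H^1}^2 = 3417/5

The H^1 norm (squared) on an interval (0, L) is
  ||u||_{H^1}^2 = ∫_0^L u(x)^2 dx + ∫_0^L u'(x)^2 dx.
Compute u'(x) = 4*x + 3.
Then u(x)^2 = 4*x**4 + 12*x**3 + x**2 - 12*x + 4 and u'(x)^2 = 16*x**2 + 24*x + 9.
Integrate each monomial from 0 to 3 using ∫_0^3 c·x^n dx = c·3^(n+1)/(n+1):
  ∫_0^3 u(x)^2 dx = ∫_0^3 (4*x^4 + 12*x^3 + x^2 - 12*x + 4) dx. Term by term:
    ∫_0^3 4*x^4 dx = 972/5;  ∫_0^3 12*x^3 dx = 243;  ∫_0^3 x^2 dx = 9;
    ∫_0^3 -12*x dx = -54;  ∫_0^3 4 dx = 12.
  Sum: 972/5 + 243 + 9 − 54 + 12 = 2022/5.
  ∫_0^3 u'(x)^2 dx = ∫_0^3 (16*x^2 + 24*x + 9) dx. Term by term:
    ∫_0^3 16*x^2 dx = 144;  ∫_0^3 24*x dx = 108;  ∫_0^3 9 dx = 27.
  Sum: 144 + 108 + 27 = 279.
Adding: ||u||_{H^1}^2 = 2022/5 + 279 = 3417/5.


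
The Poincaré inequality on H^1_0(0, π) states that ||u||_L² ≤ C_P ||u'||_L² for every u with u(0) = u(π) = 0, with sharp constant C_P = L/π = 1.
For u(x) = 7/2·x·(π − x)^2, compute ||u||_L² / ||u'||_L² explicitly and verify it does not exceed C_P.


||u||_L² / ||u'||_L² = sqrt(14)*π/14 < C_P = 1.

u(x) = 7/2·x·(π − x)^2, so u'(x) = 7*(x - π)*(3*x - π)/2.
u(x) = 7/2·x·(π − x)^2 vanishes at x = 0 and x = π, so u ∈ H^1_0(0, π). Differentiate via the product rule and integrate the resulting polynomials term by term.
  ∫_0^π u² dx = ∫_0^π (49*x^6/4 - 49*π*x^5 + 147*π^2*x^4/2 - 49*π^3*x^3 + 49*π^4*x^2/4) dx. Term by term:
    ∫_0^π 49*x^6/4 dx = 7*π^7/4;  ∫_0^π -49*π*x^5 dx = -49*π^7/6;  ∫_0^π 147*π^2*x^4/2 dx = 147*π^7/10;
    ∫_0^π -49*π^3*x^3 dx = -49*π^7/4;  ∫_0^π 49*π^4*x^2/4 dx = 49*π^7/12.
  Sum: 7*π^7/4 − 49*π^7/6 + 147*π^7/10 − 49*π^7/4 + 49*π^7/12 = 7*π^7/60.
  ∫_0^π (u')² dx = ∫_0^π (441*x^4/4 - 294*π*x^3 + 539*π^2*x^2/2 - 98*π^3*x + 49*π^4/4) dx. Term by term:
    ∫_0^π 441*x^4/4 dx = 441*π^5/20;  ∫_0^π -294*π*x^3 dx = -147*π^5/2;  ∫_0^π 539*π^2*x^2/2 dx = 539*π^5/6;
    ∫_0^π -98*π^3*x dx = -49*π^5;  ∫_0^π 49*π^4/4 dx = 49*π^5/4.
  Sum: 441*π^5/20 − 147*π^5/2 + 539*π^5/6 − 49*π^5 + 49*π^5/4 = 49*π^5/30.
∫_0^π u² dx = 7*π^7/60, so ||u||_L² = sqrt(105)*π^(7/2)/30.
∫_0^π (u')² dx = 49*π^5/30, so ||u'||_L² = 7*sqrt(30)*π^(5/2)/30.
Ratio ||u||_L² / ||u'||_L² = sqrt(14)*π/14.
Sharp Poincaré constant on H^1_0(0, π) is C_P = L/π = 1, achieved by sin(x).
A polynomial bump cannot attain the sharp Poincaré constant (only the first sine eigenfunction does), so the ratio is strictly less than C_P, consistent with ||u||_L² ≤ C_P ||u'||_L².


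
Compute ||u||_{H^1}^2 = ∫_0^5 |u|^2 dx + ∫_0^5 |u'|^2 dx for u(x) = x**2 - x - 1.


||u||_{H^1}^2 = 845/2

The H^1 norm (squared) on an interval (0, L) is
  ||u||_{H^1}^2 = ∫_0^L u(x)^2 dx + ∫_0^L u'(x)^2 dx.
Compute u'(x) = 2*x - 1.
Then u(x)^2 = x**4 - 2*x**3 - x**2 + 2*x + 1 and u'(x)^2 = 4*x**2 - 4*x + 1.
Integrate each monomial from 0 to 5 using ∫_0^5 c·x^n dx = c·5^(n+1)/(n+1):
  ∫_0^5 u(x)^2 dx = ∫_0^5 (x^4 - 2*x^3 - x^2 + 2*x + 1) dx. Term by term:
    ∫_0^5 x^4 dx = 625;  ∫_0^5 -2*x^3 dx = -625/2;  ∫_0^5 -x^2 dx = -125/3;
    ∫_0^5 2*x dx = 25;  ∫_0^5 1 dx = 5.
  Sum: 625 − 625/2 − 125/3 + 25 + 5 = 1805/6.
  ∫_0^5 u'(x)^2 dx = ∫_0^5 (4*x^2 - 4*x + 1) dx. Term by term:
    ∫_0^5 4*x^2 dx = 500/3;  ∫_0^5 -4*x dx = -50;  ∫_0^5 1 dx = 5.
  Sum: 500/3 − 50 + 5 = 365/3.
Adding: ||u||_{H^1}^2 = 1805/6 + 365/3 = 845/2.


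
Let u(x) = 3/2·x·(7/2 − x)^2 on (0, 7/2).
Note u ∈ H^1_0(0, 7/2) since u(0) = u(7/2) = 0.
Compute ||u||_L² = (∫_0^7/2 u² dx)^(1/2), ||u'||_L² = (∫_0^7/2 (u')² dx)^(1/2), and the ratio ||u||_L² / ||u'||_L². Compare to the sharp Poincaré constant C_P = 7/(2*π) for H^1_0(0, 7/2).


||u||_L² / ||u'||_L² = sqrt(14)/4 < C_P = 7/(2*π).

u(x) = 3/2·x·(7/2 − x)^2, so u'(x) = 9*x^2/2 - 21*x + 147/8.
u(x) = 3/2·x·(7/2 − x)^2 vanishes at x = 0 and x = 7/2, so u ∈ H^1_0(0, 7/2). Differentiate via the product rule and integrate the resulting polynomials term by term.
  ∫_0^7/2 u² dx = ∫_0^7/2 (9*x^6/4 - 63*x^5/2 + 1323*x^4/8 - 3087*x^3/8 + 21609*x^2/64) dx. Term by term:
    ∫_0^7/2 9*x^6/4 dx = 1058841/512;  ∫_0^7/2 -63*x^5/2 dx = -2470629/256;  ∫_0^7/2 1323*x^4/8 dx = 22235661/1280;
    ∫_0^7/2 -3087*x^3/8 dx = -7411887/512;  ∫_0^7/2 21609*x^2/64 dx = 2470629/512.
  Sum: 1058841/512 − 2470629/256 + 22235661/1280 − 7411887/512 + 2470629/512 = 352947/2560.
  ∫_0^7/2 (u')² dx = ∫_0^7/2 (81*x^4/4 - 189*x^3 + 4851*x^2/8 - 3087*x/4 + 21609/64) dx. Term by term:
    ∫_0^7/2 81*x^4/4 dx = 1361367/640;  ∫_0^7/2 -189*x^3 dx = -453789/64;  ∫_0^7/2 4851*x^2/8 dx = 554631/64;
    ∫_0^7/2 -3087*x/4 dx = -151263/32;  ∫_0^7/2 21609/64 dx = 151263/128.
  Sum: 1361367/640 − 453789/64 + 554631/64 − 151263/32 + 151263/128 = 50421/320.
∫_0^7/2 u² dx = 352947/2560, so ||u||_L² = 343*sqrt(30)/160.
∫_0^7/2 (u')² dx = 50421/320, so ||u'||_L² = 49*sqrt(105)/40.
Ratio ||u||_L² / ||u'||_L² = sqrt(14)/4.
Sharp Poincaré constant on H^1_0(0, 7/2) is C_P = L/π = 7/(2*π), achieved by sin(2*π/7·x).
A polynomial bump cannot attain the sharp Poincaré constant (only the first sine eigenfunction does), so the ratio is strictly less than C_P, consistent with ||u||_L² ≤ C_P ||u'||_L².


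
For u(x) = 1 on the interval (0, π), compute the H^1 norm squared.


||u||_{H^1(0,π)}^2 = π

u'(x) = 0.
Expand u² and (u')² and integrate term by term on (0, π), using: for integers n ≥ 1, ∫_0^π sin²(nx) dx = ∫_0^π cos²(nx) dx = π/2; for n ≠ n', ∫_0^π sin(nx)sin(n'x) dx = ∫_0^π cos(nx)cos(n'x) dx = 0; and by product-to-sum, ∫_0^π sin(nx)cos(n'x) dx = ½∫_0^π [sin((n+n')x) + sin((n−n')x)] dx, which is 0 when n+n' is even and 2n/(n²−n'²) when n+n' is odd (it need not vanish on (0, π)). For the constant mode: ∫_0^π 1 dx = π, ∫_0^π cos(nx) dx = 0, ∫_0^π sin(nx) dx = (1−(−1)^n)/n.
  u² squared terms: (1)²·∫1 dx = 1·π = π.
  So ∫_0^π u² dx = π.
  u' ≡ 0, so ∫_0^π (u')² dx = 0.
||u||_{H^1}^2 = (π) + (0) = π.


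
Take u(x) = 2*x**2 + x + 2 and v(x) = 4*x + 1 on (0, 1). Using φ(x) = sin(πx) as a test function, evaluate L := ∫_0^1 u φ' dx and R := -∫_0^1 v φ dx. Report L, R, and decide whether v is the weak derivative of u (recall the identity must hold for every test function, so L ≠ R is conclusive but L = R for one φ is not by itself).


LHS = -6/π, RHS = -6/π. Yes, v = u' weakly.

u(x) = 2*x**2 + x + 2, classical derivative u'(x) = 4*x + 1.
φ(x) = sin(πx), so φ'(x) = π*cos(π*x).
Note φ(0) = φ(1) = 0, so the boundary term u·φ vanishes.
LHS = ∫_0^1 u(x) φ'(x) dx = ∫_0^1 (2*π*x^2*cos(π*x) + π*x*cos(π*x) + 2*π*cos(π*x)) dx. Term by term:
  ∫_0^1 2*π*cos(π*x) dx = 0;  ∫_0^1 π*x*cos(π*x) dx = -2/π;  ∫_0^1 2*π*x^2*cos(π*x) dx = -4/π.
Sum: 0 − 2/π − 4/π = -6/π.
So LHS = -6/π.
∫_0^1 v(x) φ(x) dx = ∫_0^1 (4*x*sin(π*x) + sin(π*x)) dx. Term by term:
  ∫_0^1 4*x*sin(π*x) dx = 4/π;  ∫_0^1 sin(π*x) dx = 2/π.
Sum: 4/π + 2/π = 6/π.
So RHS = -∫_0^1 v(x) φ(x) dx = -6/π.
LHS = RHS, so the identity holds for this test φ.
Moreover u is smooth here and v(x) = u'(x) = 4*x + 1 pointwise, so the identity holds for every test function. Hence v is the weak derivative of u.


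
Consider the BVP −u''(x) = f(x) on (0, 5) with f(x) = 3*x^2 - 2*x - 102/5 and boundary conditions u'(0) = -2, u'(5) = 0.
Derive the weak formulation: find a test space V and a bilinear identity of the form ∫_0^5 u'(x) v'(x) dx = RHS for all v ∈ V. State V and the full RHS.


V = H^1(0, 5) (v unrestricted at boundary; u is determined up to an additive constant); weak form: ∫_0^5 u'v' dx = ∫_0^5 (3*x^2 - 2*x - 102/5) v dx + 2·v(0) for all v ∈ V.

Multiply both sides by a test function v and integrate from 0 to 5:
  ∫_0^5 −u''(x) v(x) dx = ∫_0^5 f(x) v(x) dx.
Integrate the LHS by parts once:
  ∫_0^5 −u'' v dx = −[u'(x) v(x)]_0^5 + ∫_0^5 u'(x) v'(x) dx.
Thus ∫_0^5 u'(x) v'(x) dx = ∫_0^5 f(x) v(x) dx + [u'(x) v(x)]_0^5.
Choose V so that boundary terms are either known or forced to vanish.
u has inhomogeneous Neumann u'(0) = -2, u'(5) = 0. [u' v]_0^5 = (0)·v(5) − (-2)·v(0) = 2·v(0). Take V = H^1(0, 5); boundary term becomes part of RHS.
Weak formulation: find u (satisfying any essential BC) such that ∫_0^5 u'(x) v'(x) dx = ∫_0^5 f v dx + 2·v(0) for all v ∈ V (Neumann data are natural BCs: they enter the RHS as boundary terms).
Substituting f(x) = 3*x^2 - 2*x - 102/5, the right-hand side is ∫_0^5 (3*x^2 - 2*x - 102/5) v dx + 2·v(0).
Compatibility check (pure Neumann): taking v ≡ 1 ∈ V gives 0 = ∫_0^5 f dx + (0) − (-2), i.e. ∫_0^5 f dx must equal u'(0) − u'(5) = -2. Indeed ∫_0^5 (3*x^2 - 2*x - 102/5) dx = -2, so the data are compatible. The solution is then unique only up to an additive constant (fix it e.g. by requiring ∫_0^5 u dx = 0).


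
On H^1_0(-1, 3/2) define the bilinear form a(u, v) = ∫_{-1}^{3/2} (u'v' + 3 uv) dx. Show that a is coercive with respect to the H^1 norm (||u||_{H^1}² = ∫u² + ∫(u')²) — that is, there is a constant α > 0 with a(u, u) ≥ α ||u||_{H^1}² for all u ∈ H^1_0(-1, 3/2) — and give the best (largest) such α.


α = 1

Coercivity of a(·,·) on H^1_0(-1, 3/2) means a(u, u) ≥ α ||u||_{H^1}² for every u ∈ H^1_0.
The interval has length L = 5/2, and Poincaré/coercivity depend only on L. Here a(u, u) = ∫(u')² + (3)·∫u².
Here c = 3 ≥ 1, so a(u,u) = ∫(u')² + c∫u² ≥ ∫(u')² + ∫u² = ||u||_{H^1}², i.e. α = 1 works. No larger α is possible: a(u,u) ≥ α||u||_{H^1}² means (1−α)∫(u')² ≥ (α−c)∫u², and for the modes u_n = sin(nπ(x−x₀)/L) (x₀ the left endpoint) one has ∫u_n²/∫(u_n')² = (L/(nπ))² → 0, so a(u_n,u_n)/||u_n||_{H^1}² → 1. Hence the optimal constant is α = 1.
Therefore α = 1.


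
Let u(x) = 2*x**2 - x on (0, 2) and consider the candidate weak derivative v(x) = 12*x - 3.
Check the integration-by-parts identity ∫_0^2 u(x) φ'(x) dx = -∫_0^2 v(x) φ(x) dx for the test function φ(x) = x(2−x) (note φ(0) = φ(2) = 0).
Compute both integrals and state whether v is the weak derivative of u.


LHS = -4, RHS = -12. No, v is not the weak derivative of u.

u(x) = 2*x**2 - x, classical derivative u'(x) = 4*x - 1.
φ(x) = x(2−x), so φ'(x) = 2 - 2*x.
Note φ(0) = φ(2) = 0, so the boundary term u·φ vanishes.
LHS = ∫_0^2 u(x) φ'(x) dx = ∫_0^2 (-4*x^3 + 6*x^2 - 2*x) dx. Term by term:
  ∫_0^2 -4*x^3 dx = -16;  ∫_0^2 6*x^2 dx = 16;  ∫_0^2 -2*x dx = -4.
Sum: -16 + 16 − 4 = -4.
So LHS = -4.
∫_0^2 v(x) φ(x) dx = ∫_0^2 (-12*x^3 + 27*x^2 - 6*x) dx. Term by term:
  ∫_0^2 -12*x^3 dx = -48;  ∫_0^2 27*x^2 dx = 72;  ∫_0^2 -6*x dx = -12.
Sum: -48 + 72 − 12 = 12.
So RHS = -∫_0^2 v(x) φ(x) dx = -12.
LHS − RHS = 8 ≠ 0, so the identity fails.
(For a valid weak derivative the identity must hold for EVERY test function, in particular this one. The failure shows v is NOT the weak derivative of u.)
Correct weak derivative would be u'(x) = 4*x - 1.


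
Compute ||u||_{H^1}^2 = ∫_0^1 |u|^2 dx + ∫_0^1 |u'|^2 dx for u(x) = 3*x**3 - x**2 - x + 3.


||u||_{H^1}^2 = 1486/105

The H^1 norm (squared) on an interval (0, L) is
  ||u||_{H^1}^2 = ∫_0^L u(x)^2 dx + ∫_0^L u'(x)^2 dx.
Compute u'(x) = 9*x**2 - 2*x - 1.
Then u(x)^2 = 9*x**6 - 6*x**5 - 5*x**4 + 20*x**3 - 5*x**2 - 6*x + 9 and u'(x)^2 = 81*x**4 - 36*x**3 - 14*x**2 + 4*x + 1.
Integrate each monomial from 0 to 1 using ∫_0^1 c·x^n dx = c·1^(n+1)/(n+1):
  ∫_0^1 u(x)^2 dx = ∫_0^1 (9*x^6 - 6*x^5 - 5*x^4 + 20*x^3 - 5*x^2 - 6*x + 9) dx. Term by term:
    ∫_0^1 9*x^6 dx = 9/7;  ∫_0^1 -6*x^5 dx = -1;  ∫_0^1 -5*x^4 dx = -1;
    ∫_0^1 20*x^3 dx = 5;  ∫_0^1 -5*x^2 dx = -5/3;  ∫_0^1 -6*x dx = -3;
    ∫_0^1 9 dx = 9.
  Sum: 9/7 − 1 − 1 + 5 − 5/3 − 3 + 9 = 181/21.
  ∫_0^1 u'(x)^2 dx = ∫_0^1 (81*x^4 - 36*x^3 - 14*x^2 + 4*x + 1) dx. Term by term:
    ∫_0^1 81*x^4 dx = 81/5;  ∫_0^1 -36*x^3 dx = -9;  ∫_0^1 -14*x^2 dx = -14/3;
    ∫_0^1 4*x dx = 2;  ∫_0^1 1 dx = 1.
  Sum: 81/5 − 9 − 14/3 + 2 + 1 = 83/15.
Adding: ||u||_{H^1}^2 = 181/21 + 83/15 = 1486/105.


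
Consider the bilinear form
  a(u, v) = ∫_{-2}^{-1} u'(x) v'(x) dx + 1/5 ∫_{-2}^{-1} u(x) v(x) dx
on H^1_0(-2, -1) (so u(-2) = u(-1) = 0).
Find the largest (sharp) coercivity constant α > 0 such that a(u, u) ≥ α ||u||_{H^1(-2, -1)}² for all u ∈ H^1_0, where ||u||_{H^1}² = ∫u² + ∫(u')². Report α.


α = (1/5 + π^2)/(1 + π^2)

Coercivity of a(·,·) on H^1_0(-2, -1) means a(u, u) ≥ α ||u||_{H^1}² for every u ∈ H^1_0.
The interval has length L = 1, and Poincaré/coercivity depend only on L. Here a(u, u) = ∫(u')² + (1/5)·∫u².
Here 0 < c = 1/5 < 1. The condition a(u,u) ≥ α||u||_{H^1}² reads (1−α)∫(u')² ≥ (α−c)∫u². Any admissible α is ≤ 1 (rapidly oscillating u have ∫u²/∫(u')² → 0), and α = 1 would force 0 ≥ (1−c)∫u², impossible since c < 1; so 1−α > 0. By the sharp Poincaré inequality on H^1_0 of an interval of length L, ∫(u')² ≥ (π/L)²∫u² with equality for the first sine mode sin(π(x−x₀)/L) (x₀ the left endpoint), so the inequality holds for all u iff (1−α)(π/L)² ≥ α − c, i.e. α ≤ ((π/L)² + c)/((π/L)² + 1) = (1 + c(L/π)²)/(1 + (L/π)²). With (π/L)² = π^2 and c = 1/5, the largest admissible constant is α = ((π/L)² + c)/((π/L)² + 1).
Simplifying, α = (1/5 + π^2)/(1 + π^2).


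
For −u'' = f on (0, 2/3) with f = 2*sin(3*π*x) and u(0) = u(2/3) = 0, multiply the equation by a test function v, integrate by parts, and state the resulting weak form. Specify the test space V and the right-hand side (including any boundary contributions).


V = H^1_0(0, 2/3) (so v(0) = v(2/3) = 0); weak form: ∫_0^2/3 u'v' dx = ∫_0^2/3 (2*sin(3*π*x)) v dx for all v ∈ V.

Multiply both sides by a test function v and integrate from 0 to 2/3:
  ∫_0^2/3 −u''(x) v(x) dx = ∫_0^2/3 f(x) v(x) dx.
Integrate the LHS by parts once:
  ∫_0^2/3 −u'' v dx = −[u'(x) v(x)]_0^2/3 + ∫_0^2/3 u'(x) v'(x) dx.
Thus ∫_0^2/3 u'(x) v'(x) dx = ∫_0^2/3 f(x) v(x) dx + [u'(x) v(x)]_0^2/3.
Choose V so that boundary terms are either known or forced to vanish.
u is Dirichlet: u(0) = u(2/3) = 0. Let V = H^1_0(0, 2/3); then v(0) = v(2/3) = 0, and [u' v]_0^2/3 = 0.
Weak formulation: find u (satisfying any essential BC) such that ∫_0^2/3 u'(x) v'(x) dx = ∫_0^2/3 f v dx for all v ∈ V.
Substituting f(x) = 2*sin(3*π*x), the right-hand side is ∫_0^2/3 (2*sin(3*π*x)) v dx.


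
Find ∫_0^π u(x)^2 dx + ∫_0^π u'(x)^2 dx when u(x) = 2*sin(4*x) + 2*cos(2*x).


||u||_{H^1(0,π)}^2 = 44*π

u'(x) = -4*sin(2*x) + 8*cos(4*x).
Expand u² and (u')² and integrate term by term on (0, π), using: for integers n ≥ 1, ∫_0^π sin²(nx) dx = ∫_0^π cos²(nx) dx = π/2; for n ≠ n', ∫_0^π sin(nx)sin(n'x) dx = ∫_0^π cos(nx)cos(n'x) dx = 0; and by product-to-sum, ∫_0^π sin(nx)cos(n'x) dx = ½∫_0^π [sin((n+n')x) + sin((n−n')x)] dx, which is 0 when n+n' is even and 2n/(n²−n'²) when n+n' is odd (it need not vanish on (0, π)).
  u² squared terms: (2)²·∫cos(2x)² dx = 4·π/2 = 2*π;  (2)²·∫sin(4x)² dx = 4·π/2 = 2*π.
  u² cross terms: 2·(2)·(2)·∫cos(2x)·sin(4x) dx = 8·(0) = 0.
  So ∫_0^π u² dx = 2*π + 2*π + 0 = 4*π.
  (u')² squared terms: (-4)²·∫sin(2x)² dx = 16·π/2 = 8*π;  (8)²·∫cos(4x)² dx = 64·π/2 = 32*π.
  (u')² cross terms: 2·(-4)·(8)·∫sin(2x)·cos(4x) dx = -64·(0) = 0.
  So ∫_0^π (u')² dx = 8*π + 32*π + 0 = 40*π.
||u||_{H^1}^2 = (4*π) + (40*π) = 44*π.


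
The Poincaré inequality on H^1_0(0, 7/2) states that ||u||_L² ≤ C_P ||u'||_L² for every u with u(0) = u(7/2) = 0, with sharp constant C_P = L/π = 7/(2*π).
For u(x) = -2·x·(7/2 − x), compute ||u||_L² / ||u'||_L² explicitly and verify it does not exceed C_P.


||u||_L² / ||u'||_L² = 7*sqrt(10)/20 < C_P = 7/(2*π).

u(x) = -2·x·(7/2 − x), so u'(x) = 4*x - 7.
u(x) = -2·x·(7/2 − x) vanishes at x = 0 and x = 7/2, so u ∈ H^1_0(0, 7/2). Differentiate via the product rule and integrate the resulting polynomials term by term.
  ∫_0^7/2 u² dx = ∫_0^7/2 (4*x^4 - 28*x^3 + 49*x^2) dx. Term by term:
    ∫_0^7/2 4*x^4 dx = 16807/40;  ∫_0^7/2 -28*x^3 dx = -16807/16;  ∫_0^7/2 49*x^2 dx = 16807/24.
  Sum: 16807/40 − 16807/16 + 16807/24 = 16807/240.
  ∫_0^7/2 (u')² dx = ∫_0^7/2 (16*x^2 - 56*x + 49) dx. Term by term:
    ∫_0^7/2 16*x^2 dx = 686/3;  ∫_0^7/2 -56*x dx = -343;  ∫_0^7/2 49 dx = 343/2.
  Sum: 686/3 − 343 + 343/2 = 343/6.
∫_0^7/2 u² dx = 16807/240, so ||u||_L² = 49*sqrt(105)/60.
∫_0^7/2 (u')² dx = 343/6, so ||u'||_L² = 7*sqrt(42)/6.
Ratio ||u||_L² / ||u'||_L² = 7*sqrt(10)/20.
Sharp Poincaré constant on H^1_0(0, 7/2) is C_P = L/π = 7/(2*π), achieved by sin(2*π/7·x).
A polynomial bump cannot attain the sharp Poincaré constant (only the first sine eigenfunction does), so the ratio is strictly less than C_P, consistent with ||u||_L² ≤ C_P ||u'||_L².


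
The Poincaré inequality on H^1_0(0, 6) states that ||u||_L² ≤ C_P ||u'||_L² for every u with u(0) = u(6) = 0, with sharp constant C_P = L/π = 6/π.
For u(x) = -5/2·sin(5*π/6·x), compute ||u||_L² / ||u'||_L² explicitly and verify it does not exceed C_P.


||u||_L² / ||u'||_L² = 6/(5*π) < C_P = 6/π.

u(x) = -5/2·sin(5*π/6·x), so u'(x) = -25*π*cos(5*π*x/6)/12.
Writing u(x) = A·sin(kπx/L) with A = -5/2 and k = 5, use ∫_0^L sin²(kπx/L) dx = L/2 and ∫_0^L cos²(kπx/L) dx = L/2.
u² = 25/4·sin²(5*π/6·x) and (u')² = 625*π^2/144·cos²(5*π/6·x), and each of sin², cos² integrates to L/2 = 3 over (0, 6).
∫_0^6 u² dx = 75/4, so ||u||_L² = 5*sqrt(3)/2.
∫_0^6 (u')² dx = 625*π^2/48, so ||u'||_L² = 25*sqrt(3)*π/12.
Ratio ||u||_L² / ||u'||_L² = 6/(5*π).
Sharp Poincaré constant on H^1_0(0, 6) is C_P = L/π = 6/π, achieved by sin(π/6·x).
This is the k = 5 harmonic; the ratio L/(kπ) is strictly less than C_P = L/π, consistent with the sharp inequality ||u||_L² ≤ C_P ||u'||_L².


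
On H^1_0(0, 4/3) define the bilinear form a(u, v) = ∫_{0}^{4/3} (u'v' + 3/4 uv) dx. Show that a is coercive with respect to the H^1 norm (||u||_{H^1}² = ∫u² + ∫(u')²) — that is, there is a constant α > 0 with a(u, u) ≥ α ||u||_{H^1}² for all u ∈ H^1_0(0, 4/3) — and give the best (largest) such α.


α = 3*(4 + 3*π^2)/(16 + 9*π^2)

Coercivity of a(·,·) on H^1_0(0, 4/3) means a(u, u) ≥ α ||u||_{H^1}² for every u ∈ H^1_0.
The interval has length L = 4/3, and Poincaré/coercivity depend only on L. Here a(u, u) = ∫(u')² + (3/4)·∫u².
Here 0 < c = 3/4 < 1. The condition a(u,u) ≥ α||u||_{H^1}² reads (1−α)∫(u')² ≥ (α−c)∫u². Any admissible α is ≤ 1 (rapidly oscillating u have ∫u²/∫(u')² → 0), and α = 1 would force 0 ≥ (1−c)∫u², impossible since c < 1; so 1−α > 0. By the sharp Poincaré inequality on H^1_0 of an interval of length L, ∫(u')² ≥ (π/L)²∫u² with equality for the first sine mode sin(π(x−x₀)/L) (x₀ the left endpoint), so the inequality holds for all u iff (1−α)(π/L)² ≥ α − c, i.e. α ≤ ((π/L)² + c)/((π/L)² + 1) = (1 + c(L/π)²)/(1 + (L/π)²). With (π/L)² = 9*π^2/16 and c = 3/4, the largest admissible constant is α = ((π/L)² + c)/((π/L)² + 1).
Simplifying, α = 3*(4 + 3*π^2)/(16 + 9*π^2).


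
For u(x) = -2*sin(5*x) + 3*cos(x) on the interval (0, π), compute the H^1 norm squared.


||u||_{H^1(0,π)}^2 = 61*π

u'(x) = -3*sin(x) - 10*cos(5*x).
Expand u² and (u')² and integrate term by term on (0, π), using: for integers n ≥ 1, ∫_0^π sin²(nx) dx = ∫_0^π cos²(nx) dx = π/2; for n ≠ n', ∫_0^π sin(nx)sin(n'x) dx = ∫_0^π cos(nx)cos(n'x) dx = 0; and by product-to-sum, ∫_0^π sin(nx)cos(n'x) dx = ½∫_0^π [sin((n+n')x) + sin((n−n')x)] dx, which is 0 when n+n' is even and 2n/(n²−n'²) when n+n' is odd (it need not vanish on (0, π)).
  u² squared terms: (-2)²·∫sin(5x)² dx = 4·π/2 = 2*π;  (3)²·∫cos(x)² dx = 9·π/2 = 9*π/2.
  u² cross terms: 2·(-2)·(3)·∫sin(5x)·cos(x) dx = -12·(0) = 0.
  So ∫_0^π u² dx = 2*π + 9*π/2 + 0 = 13*π/2.
  (u')² squared terms: (-10)²·∫cos(5x)² dx = 100·π/2 = 50*π;  (-3)²·∫sin(x)² dx = 9·π/2 = 9*π/2.
  (u')² cross terms: 2·(-10)·(-3)·∫cos(5x)·sin(x) dx = 60·(0) = 0.
  So ∫_0^π (u')² dx = 50*π + 9*π/2 + 0 = 109*π/2.
||u||_{H^1}^2 = (13*π/2) + (109*π/2) = 61*π.


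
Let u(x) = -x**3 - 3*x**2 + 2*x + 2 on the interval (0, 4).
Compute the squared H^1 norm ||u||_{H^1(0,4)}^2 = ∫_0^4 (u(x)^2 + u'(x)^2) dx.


||u||_{H^1}^2 = 1137056/105

The H^1 norm (squared) on an interval (0, L) is
  ||u||_{H^1}^2 = ∫_0^L u(x)^2 dx + ∫_0^L u'(x)^2 dx.
Compute u'(x) = -3*x**2 - 6*x + 2.
Then u(x)^2 = x**6 + 6*x**5 + 5*x**4 - 16*x**3 - 8*x**2 + 8*x + 4 and u'(x)^2 = 9*x**4 + 36*x**3 + 24*x**2 - 24*x + 4.
Integrate each monomial from 0 to 4 using ∫_0^4 c·x^n dx = c·4^(n+1)/(n+1):
  ∫_0^4 u(x)^2 dx = ∫_0^4 (x^6 + 6*x^5 + 5*x^4 - 16*x^3 - 8*x^2 + 8*x + 4) dx. Term by term:
    ∫_0^4 x^6 dx = 16384/7;  ∫_0^4 6*x^5 dx = 4096;  ∫_0^4 5*x^4 dx = 1024;
    ∫_0^4 -16*x^3 dx = -1024;  ∫_0^4 -8*x^2 dx = -512/3;  ∫_0^4 8*x dx = 64;
    ∫_0^4 4 dx = 16.
  Sum: 16384/7 + 4096 + 1024 − 1024 − 512/3 + 64 + 16 = 133264/21.
  ∫_0^4 u'(x)^2 dx = ∫_0^4 (9*x^4 + 36*x^3 + 24*x^2 - 24*x + 4) dx. Term by term:
    ∫_0^4 9*x^4 dx = 9216/5;  ∫_0^4 36*x^3 dx = 2304;  ∫_0^4 24*x^2 dx = 512;
    ∫_0^4 -24*x dx = -192;  ∫_0^4 4 dx = 16.
  Sum: 9216/5 + 2304 + 512 − 192 + 16 = 22416/5.
Adding: ||u||_{H^1}^2 = 133264/21 + 22416/5 = 1137056/105.


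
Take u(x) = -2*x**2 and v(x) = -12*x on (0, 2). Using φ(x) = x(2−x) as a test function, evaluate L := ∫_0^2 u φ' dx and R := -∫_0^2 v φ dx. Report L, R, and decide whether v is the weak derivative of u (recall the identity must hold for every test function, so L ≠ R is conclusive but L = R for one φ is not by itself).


LHS = 16/3, RHS = 16. No, v is not the weak derivative of u.

u(x) = -2*x**2, classical derivative u'(x) = -4*x.
φ(x) = x(2−x), so φ'(x) = 2 - 2*x.
Note φ(0) = φ(2) = 0, so the boundary term u·φ vanishes.
LHS = ∫_0^2 u(x) φ'(x) dx = ∫_0^2 (4*x^3 - 4*x^2) dx. Term by term:
  ∫_0^2 4*x^3 dx = 16;  ∫_0^2 -4*x^2 dx = -32/3.
Sum: 16 − 32/3 = 16/3.
So LHS = 16/3.
∫_0^2 v(x) φ(x) dx = ∫_0^2 (12*x^3 - 24*x^2) dx. Term by term:
  ∫_0^2 12*x^3 dx = 48;  ∫_0^2 -24*x^2 dx = -64.
Sum: 48 − 64 = -16.
So RHS = -∫_0^2 v(x) φ(x) dx = 16.
LHS − RHS = -32/3 ≠ 0, so the identity fails.
(For a valid weak derivative the identity must hold for EVERY test function, in particular this one. The failure shows v is NOT the weak derivative of u.)
Correct weak derivative would be u'(x) = -4*x.


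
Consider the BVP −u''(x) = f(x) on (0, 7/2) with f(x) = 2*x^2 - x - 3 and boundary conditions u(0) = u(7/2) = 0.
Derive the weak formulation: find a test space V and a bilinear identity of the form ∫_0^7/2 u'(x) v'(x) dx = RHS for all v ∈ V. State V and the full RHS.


V = H^1_0(0, 7/2) (so v(0) = v(7/2) = 0); weak form: ∫_0^7/2 u'v' dx = ∫_0^7/2 (2*x^2 - x - 3) v dx for all v ∈ V.

Multiply both sides by a test function v and integrate from 0 to 7/2:
  ∫_0^7/2 −u''(x) v(x) dx = ∫_0^7/2 f(x) v(x) dx.
Integrate the LHS by parts once:
  ∫_0^7/2 −u'' v dx = −[u'(x) v(x)]_0^7/2 + ∫_0^7/2 u'(x) v'(x) dx.
Thus ∫_0^7/2 u'(x) v'(x) dx = ∫_0^7/2 f(x) v(x) dx + [u'(x) v(x)]_0^7/2.
Choose V so that boundary terms are either known or forced to vanish.
u is Dirichlet: u(0) = u(7/2) = 0. Let V = H^1_0(0, 7/2); then v(0) = v(7/2) = 0, and [u' v]_0^7/2 = 0.
Weak formulation: find u (satisfying any essential BC) such that ∫_0^7/2 u'(x) v'(x) dx = ∫_0^7/2 f v dx for all v ∈ V.
Substituting f(x) = 2*x^2 - x - 3, the right-hand side is ∫_0^7/2 (2*x^2 - x - 3) v dx.


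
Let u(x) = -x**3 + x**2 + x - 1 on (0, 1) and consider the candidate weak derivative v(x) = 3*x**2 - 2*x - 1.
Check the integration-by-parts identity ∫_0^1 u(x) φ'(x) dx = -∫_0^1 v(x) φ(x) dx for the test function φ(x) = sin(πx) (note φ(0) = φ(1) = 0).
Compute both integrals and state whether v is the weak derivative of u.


LHS = (-12 - π^2)/π^3, RHS = (π^2 + 12)/π^3. No, v is not the weak derivative of u.

u(x) = -x**3 + x**2 + x - 1, classical derivative u'(x) = -3*x**2 + 2*x + 1.
φ(x) = sin(πx), so φ'(x) = π*cos(π*x).
Note φ(0) = φ(1) = 0, so the boundary term u·φ vanishes.
LHS = ∫_0^1 u(x) φ'(x) dx = ∫_0^1 (-π*x^3*cos(π*x) + π*x^2*cos(π*x) + π*x*cos(π*x) - π*cos(π*x)) dx. Term by term:
  ∫_0^1 -π*cos(π*x) dx = 0;  ∫_0^1 π*x*cos(π*x) dx = -2/π;  ∫_0^1 π*x^2*cos(π*x) dx = -2/π;
  ∫_0^1 -π*x^3*cos(π*x) dx = -12/π^3 + 3/π.
Sum: 0 − 2/π − 2/π + -12/π^3 + 3/π = (-12 - π^2)/π^3.
So LHS = (-12 - π^2)/π^3.
∫_0^1 v(x) φ(x) dx = ∫_0^1 (3*x^2*sin(π*x) - 2*x*sin(π*x) - sin(π*x)) dx. Term by term:
  ∫_0^1 -sin(π*x) dx = -2/π;  ∫_0^1 -2*x*sin(π*x) dx = -2/π;  ∫_0^1 3*x^2*sin(π*x) dx = -12/π^3 + 3/π.
Sum: -2/π − 2/π + -12/π^3 + 3/π = (-12 - π^2)/π^3.
So RHS = -∫_0^1 v(x) φ(x) dx = (π^2 + 12)/π^3.
LHS − RHS = -24/π^3 - 2/π ≠ 0, so the identity fails.
(For a valid weak derivative the identity must hold for EVERY test function, in particular this one. The failure shows v is NOT the weak derivative of u.)
Correct weak derivative would be u'(x) = -3*x**2 + 2*x + 1.


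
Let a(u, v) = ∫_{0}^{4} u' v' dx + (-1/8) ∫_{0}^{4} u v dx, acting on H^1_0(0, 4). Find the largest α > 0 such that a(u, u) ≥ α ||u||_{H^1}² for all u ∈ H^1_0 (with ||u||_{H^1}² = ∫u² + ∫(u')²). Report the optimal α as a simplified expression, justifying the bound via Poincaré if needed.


α = (-2 + π^2)/(π^2 + 16)

Coercivity of a(·,·) on H^1_0(0, 4) means a(u, u) ≥ α ||u||_{H^1}² for every u ∈ H^1_0.
The interval has length L = 4, and Poincaré/coercivity depend only on L. Here a(u, u) = ∫(u')² + (-1/8)·∫u².
Here c = -1/8 < 0 with |c| < (π/L)² = π^2/16, so coercivity still holds. The condition a(u,u) ≥ α||u||_{H^1}² reads (1−α)∫(u')² ≥ (α−c)∫u². Any admissible α is ≤ 1 (rapidly oscillating u have ∫u²/∫(u')² → 0), and α = 1 would force 0 ≥ (1−c)∫u², impossible since c < 1; so 1−α > 0. By the sharp Poincaré inequality on H^1_0 of an interval of length L, ∫(u')² ≥ (π/L)²∫u² with equality for the first sine mode sin(π(x−x₀)/L) (x₀ the left endpoint), so the inequality holds for all u iff (1−α)(π/L)² ≥ α − c, i.e. α ≤ ((π/L)² + c)/((π/L)² + 1) = (1 + c(L/π)²)/(1 + (L/π)²). (Direct route, valid since c ≤ 0: Poincaré gives c∫u² ≥ c(L/π)²∫(u')², so a(u,u) ≥ (1 + c(L/π)²)∫(u')², while ||u||_{H^1}² ≤ (1 + (L/π)²)∫(u')²; dividing yields the same α.) With (π/L)² = π^2/16 and c = -1/8, the largest admissible constant is α = ((π/L)² + c)/((π/L)² + 1).
Simplifying, α = (-2 + π^2)/(π^2 + 16).


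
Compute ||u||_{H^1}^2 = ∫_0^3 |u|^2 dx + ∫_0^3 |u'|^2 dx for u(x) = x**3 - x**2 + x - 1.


||u||_{H^1}^2 = 14862/35

The H^1 norm (squared) on an interval (0, L) is
  ||u||_{H^1}^2 = ∫_0^L u(x)^2 dx + ∫_0^L u'(x)^2 dx.
Compute u'(x) = 3*x**2 - 2*x + 1.
Then u(x)^2 = x**6 - 2*x**5 + 3*x**4 - 4*x**3 + 3*x**2 - 2*x + 1 and u'(x)^2 = 9*x**4 - 12*x**3 + 10*x**2 - 4*x + 1.
Integrate each monomial from 0 to 3 using ∫_0^3 c·x^n dx = c·3^(n+1)/(n+1):
  ∫_0^3 u(x)^2 dx = ∫_0^3 (x^6 - 2*x^5 + 3*x^4 - 4*x^3 + 3*x^2 - 2*x + 1) dx. Term by term:
    ∫_0^3 x^6 dx = 2187/7;  ∫_0^3 -2*x^5 dx = -243;  ∫_0^3 3*x^4 dx = 729/5;
    ∫_0^3 -4*x^3 dx = -81;  ∫_0^3 3*x^2 dx = 27;  ∫_0^3 -2*x dx = -9;
    ∫_0^3 1 dx = 3.
  Sum: 2187/7 − 243 + 729/5 − 81 + 27 − 9 + 3 = 5433/35.
  ∫_0^3 u'(x)^2 dx = ∫_0^3 (9*x^4 - 12*x^3 + 10*x^2 - 4*x + 1) dx. Term by term:
    ∫_0^3 9*x^4 dx = 2187/5;  ∫_0^3 -12*x^3 dx = -243;  ∫_0^3 10*x^2 dx = 90;
    ∫_0^3 -4*x dx = -18;  ∫_0^3 1 dx = 3.
  Sum: 2187/5 − 243 + 90 − 18 + 3 = 1347/5.
Adding: ||u||_{H^1}^2 = 5433/35 + 1347/5 = 14862/35.


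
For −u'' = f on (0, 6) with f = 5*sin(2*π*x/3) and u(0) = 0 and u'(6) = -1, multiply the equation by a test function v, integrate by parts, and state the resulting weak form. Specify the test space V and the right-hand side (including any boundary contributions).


V = {v ∈ H^1(0, 6) : v(0) = 0} (test functions vanish at x = 0 where u is specified); weak form: ∫_0^6 u'v' dx = ∫_0^6 (5*sin(2*π*x/3)) v dx − v(6) for all v ∈ V.

Multiply both sides by a test function v and integrate from 0 to 6:
  ∫_0^6 −u''(x) v(x) dx = ∫_0^6 f(x) v(x) dx.
Integrate the LHS by parts once:
  ∫_0^6 −u'' v dx = −[u'(x) v(x)]_0^6 + ∫_0^6 u'(x) v'(x) dx.
Thus ∫_0^6 u'(x) v'(x) dx = ∫_0^6 f(x) v(x) dx + [u'(x) v(x)]_0^6.
Choose V so that boundary terms are either known or forced to vanish.
Mixed BC: u(0) = 0 (Dirichlet) and u'(6) = -1 (Neumann). Define V = {v ∈ H^1(0, 6) : v(0) = 0}. Then [u' v]_0^6 = u'(6)·v(6) − u'(0)·0 = − v(6).
Weak formulation: find u (satisfying any essential BC) such that ∫_0^6 u'(x) v'(x) dx = ∫_0^6 f v dx − v(6) for all v ∈ V (Dirichlet at 0 absorbed into V; Neumann datum at x = 6 contributes the boundary term).
Substituting f(x) = 5*sin(2*π*x/3), the right-hand side is ∫_0^6 (5*sin(2*π*x/3)) v dx − v(6).


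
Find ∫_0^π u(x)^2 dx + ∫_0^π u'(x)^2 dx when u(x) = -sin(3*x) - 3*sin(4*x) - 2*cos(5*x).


||u||_{H^1(0,π)}^2 = -832/3 + 267*π/2

u'(x) = 10*sin(5*x) - 3*cos(3*x) - 12*cos(4*x).
Expand u² and (u')² and integrate term by term on (0, π), using: for integers n ≥ 1, ∫_0^π sin²(nx) dx = ∫_0^π cos²(nx) dx = π/2; for n ≠ n', ∫_0^π sin(nx)sin(n'x) dx = ∫_0^π cos(nx)cos(n'x) dx = 0; and by product-to-sum, ∫_0^π sin(nx)cos(n'x) dx = ½∫_0^π [sin((n+n')x) + sin((n−n')x)] dx, which is 0 when n+n' is even and 2n/(n²−n'²) when n+n' is odd (it need not vanish on (0, π)).
  u² squared terms: (-1)²·∫sin(3x)² dx = 1·π/2 = π/2;  (-3)²·∫sin(4x)² dx = 9·π/2 = 9*π/2;  (-2)²·∫cos(5x)² dx = 4·π/2 = 2*π.
  u² cross terms: 2·(-1)·(-3)·∫sin(3x)·sin(4x) dx = 6·(0) = 0;  2·(-1)·(-2)·∫sin(3x)·cos(5x) dx = 4·(0) = 0;  2·(-3)·(-2)·∫sin(4x)·cos(5x) dx = 12·(-8/9) = -32/3.
  So ∫_0^π u² dx = π/2 + 9*π/2 + 2*π + 0 + 0 − 32/3 = -32/3 + 7*π.
  (u')² squared terms: (-12)²·∫cos(4x)² dx = 144·π/2 = 72*π;  (-3)²·∫cos(3x)² dx = 9·π/2 = 9*π/2;  (10)²·∫sin(5x)² dx = 100·π/2 = 50*π.
  (u')² cross terms: 2·(-12)·(-3)·∫cos(4x)·cos(3x) dx = 72·(0) = 0;  2·(-12)·(10)·∫cos(4x)·sin(5x) dx = -240·(10/9) = -800/3;  2·(-3)·(10)·∫cos(3x)·sin(5x) dx = -60·(0) = 0.
  So ∫_0^π (u')² dx = 72*π + 9*π/2 + 50*π + 0 − 800/3 + 0 = -800/3 + 253*π/2.
||u||_{H^1}^2 = (-32/3 + 7*π) + (-800/3 + 253*π/2) = -832/3 + 267*π/2.
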